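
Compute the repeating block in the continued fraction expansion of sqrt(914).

[30; (4, 3, 3, 4, 60)]

Write x_i = (sqrt(914) + m_i)/d_i with (m_0, d_0) = (0, 1). a_0 = floor(sqrt(914)) = 30, since 30^2 = 900 <= 914 < 961 = 31^2.
Iterate m_{i+1} = d_i*a_i - m_i, d_{i+1} = (914 - m_{i+1}^2)/d_i, a_{i+1} = floor((a_0 + m_{i+1})/d_{i+1}):
  m_1 = 1*30 - 0 = 30, d_1 = (914 - 30^2)/1 = 14/1 = 14, a_1 = floor((30 + 30)/14) = 4.
  m_2 = 14*4 - 30 = 26, d_2 = (914 - 26^2)/14 = 238/14 = 17, a_2 = floor((30 + 26)/17) = 3.
  m_3 = 17*3 - 26 = 25, d_3 = (914 - 25^2)/17 = 289/17 = 17, a_3 = floor((30 + 25)/17) = 3.
  m_4 = 17*3 - 25 = 26, d_4 = (914 - 26^2)/17 = 238/17 = 14, a_4 = floor((30 + 26)/14) = 4.
  m_5 = 14*4 - 26 = 30, d_5 = (914 - 30^2)/14 = 14/14 = 1, a_5 = floor((30 + 30)/1) = 60.
  m_6 = 1*60 - 30 = 30, d_6 = (914 - 30^2)/1 = 14/1 = 14: (m_6, d_6) = (m_1, d_1) = (30, 14), so from here the quotients repeat a_1, ..., a_5; the period length is 5.
Hence the expansion of sqrt(914) is a_0 = 30 followed by the repeating block 4, 3, 3, 4, 60 (period 5).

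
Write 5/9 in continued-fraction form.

[0; 1, 1, 4]

Run the Euclidean algorithm on 5 and 9; the successive quotients are the partial quotients a_0, a_1, ... (each step inverts the fractional part left over by the previous one):
  5 = 0*9 + 5, so a_0 = 0.
  9 = 1*5 + 4, so a_1 = 1.
  5 = 1*4 + 1, so a_2 = 1.
  4 = 4*1 + 0, so a_3 = 4.
The remainder reaches 0 after 4 divisions, so the expansion has 4 partial quotients, read off in order.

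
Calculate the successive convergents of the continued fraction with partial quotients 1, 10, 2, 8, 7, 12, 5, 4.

Using the convergent recurrence p_i = a_i*p_{i-1} + p_{i-2}, q_i = a_i*q_{i-1} + q_{i-2} with p_{-2}=0, p_{-1}=1, q_{-2}=1, q_{-1}=0:
  i=0: a_0=1, p_0 = 1*1 + 0 = 1, q_0 = 1*0 + 1 = 1.
  i=1: a_1=10, p_1 = 10*1 + 1 = 11, q_1 = 10*1 + 0 = 10.
  i=2: a_2=2, p_2 = 2*11 + 1 = 23, q_2 = 2*10 + 1 = 21.
  i=3: a_3=8, p_3 = 8*23 + 11 = 195, q_3 = 8*21 + 10 = 178.
  i=4: a_4=7, p_4 = 7*195 + 23 = 1388, q_4 = 7*178 + 21 = 1267.
  i=5: a_5=12, p_5 = 12*1388 + 195 = 16851, q_5 = 12*1267 + 178 = 15382.
  i=6: a_6=5, p_6 = 5*16851 + 1388 = 85643, q_6 = 5*15382 + 1267 = 78177.
  i=7: a_7=4, p_7 = 4*85643 + 16851 = 359423, q_7 = 4*78177 + 15382 = 328090.

1/1, 11/10, 23/21, 195/178, 1388/1267, 16851/15382, 85643/78177, 359423/328090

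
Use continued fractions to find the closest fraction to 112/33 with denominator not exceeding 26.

Expand x = 112/33 as a continued fraction with the Euclidean algorithm:
  112 = 3*33 + 13, so a_0 = 3.
  33 = 2*13 + 7, so a_1 = 2.
  13 = 1*7 + 6, so a_2 = 1.
  7 = 1*6 + 1, so a_3 = 1.
  6 = 6*1 + 0, so a_4 = 6.
so x = [3; 2, 1, 1, 6].
Convergents (p_i = a_i*p_{i-1} + p_{i-2}, q_i = a_i*q_{i-1} + q_{i-2} with p_{-2}=0, p_{-1}=1, q_{-2}=1, q_{-1}=0), until the denominator exceeds 26:
  i=0: a_0=3, p_0 = 3*1 + 0 = 3, q_0 = 3*0 + 1 = 1.
  i=1: a_1=2, p_1 = 2*3 + 1 = 7, q_1 = 2*1 + 0 = 2.
  i=2: a_2=1, p_2 = 1*7 + 3 = 10, q_2 = 1*2 + 1 = 3.
  i=3: a_3=1, p_3 = 1*10 + 7 = 17, q_3 = 1*3 + 2 = 5.
  i=4: a_4=6, p_4 = 6*17 + 10 = 112, q_4 = 6*5 + 3 = 33.
q_4 = 33 > 26, so the last convergent with denominator <= 26 is p_3/q_3 = 17/5.
The closest fraction with denominator <= 26 is either p_3/q_3 or the intermediate fraction (k*p_3 + p_2)/(k*q_3 + q_2) with the largest k >= 1 whose denominator stays <= 26; these approach x as k grows, and every other convergent or intermediate fraction in range is farther away.
Largest k: floor((26 - q_2)/q_3) = floor((26 - 3)/5) = 4.
That gives (4*17 + 10)/(4*5 + 3) = 78/23.
Compare the errors: |x - 17/5| = |112*5 - 17*33|/(33*5) = 1/165, and |x - 78/23| = |112*23 - 78*33|/(33*23) = 2/759.
Cross-multiplying, 2*165 = 330 < 759 = 1*759, so 2/759 is smaller: the intermediate fraction 78/23 is closer to x than 17/5.

78/23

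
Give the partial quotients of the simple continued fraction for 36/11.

[3; 3, 1, 2]

Run the Euclidean algorithm on 36 and 11; the successive quotients are the partial quotients a_0, a_1, ... (each step inverts the fractional part left over by the previous one):
  36 = 3*11 + 3, so a_0 = 3.
  11 = 3*3 + 2, so a_1 = 3.
  3 = 1*2 + 1, so a_2 = 1.
  2 = 2*1 + 0, so a_3 = 2.
The remainder reaches 0 after 4 divisions, so the expansion has 4 partial quotients, read off in order.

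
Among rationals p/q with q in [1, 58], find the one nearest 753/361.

73/35

Expand x = 753/361 as a continued fraction with the Euclidean algorithm:
  753 = 2*361 + 31, so a_0 = 2.
  361 = 11*31 + 20, so a_1 = 11.
  31 = 1*20 + 11, so a_2 = 1.
  20 = 1*11 + 9, so a_3 = 1.
  11 = 1*9 + 2, so a_4 = 1.
  9 = 4*2 + 1, so a_5 = 4.
  2 = 2*1 + 0, so a_6 = 2.
so x = [2; 11, 1, 1, 1, 4, 2].
Convergents (p_i = a_i*p_{i-1} + p_{i-2}, q_i = a_i*q_{i-1} + q_{i-2} with p_{-2}=0, p_{-1}=1, q_{-2}=1, q_{-1}=0), until the denominator exceeds 58:
  i=0: a_0=2, p_0 = 2*1 + 0 = 2, q_0 = 2*0 + 1 = 1.
  i=1: a_1=11, p_1 = 11*2 + 1 = 23, q_1 = 11*1 + 0 = 11.
  i=2: a_2=1, p_2 = 1*23 + 2 = 25, q_2 = 1*11 + 1 = 12.
  i=3: a_3=1, p_3 = 1*25 + 23 = 48, q_3 = 1*12 + 11 = 23.
  i=4: a_4=1, p_4 = 1*48 + 25 = 73, q_4 = 1*23 + 12 = 35.
  i=5: a_5=4, p_5 = 4*73 + 48 = 340, q_5 = 4*35 + 23 = 163.
q_5 = 163 > 58, so the last convergent with denominator <= 58 is p_4/q_4 = 73/35.
The closest fraction with denominator <= 58 is either p_4/q_4 or the intermediate fraction (k*p_4 + p_3)/(k*q_4 + q_3) with the largest k >= 1 whose denominator stays <= 58; these approach x as k grows, and every other convergent or intermediate fraction in range is farther away.
Largest k: floor((58 - q_3)/q_4) = floor((58 - 23)/35) = 1.
That gives (1*73 + 48)/(1*35 + 23) = 121/58.
Compare the errors: |x - 73/35| = |753*35 - 73*361|/(361*35) = 2/12635, and |x - 121/58| = |753*58 - 121*361|/(361*58) = 7/20938.
Cross-multiplying, 2*20938 = 41876 < 88445 = 7*12635, so 2/12635 is smaller: the convergent 73/35 is closer to x than 121/58.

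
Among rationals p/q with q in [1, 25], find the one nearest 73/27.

Expand x = 73/27 as a continued fraction with the Euclidean algorithm:
  73 = 2*27 + 19, so a_0 = 2.
  27 = 1*19 + 8, so a_1 = 1.
  19 = 2*8 + 3, so a_2 = 2.
  8 = 2*3 + 2, so a_3 = 2.
  3 = 1*2 + 1, so a_4 = 1.
  2 = 2*1 + 0, so a_5 = 2.
so x = [2; 1, 2, 2, 1, 2].
Convergents (p_i = a_i*p_{i-1} + p_{i-2}, q_i = a_i*q_{i-1} + q_{i-2} with p_{-2}=0, p_{-1}=1, q_{-2}=1, q_{-1}=0), until the denominator exceeds 25:
  i=0: a_0=2, p_0 = 2*1 + 0 = 2, q_0 = 2*0 + 1 = 1.
  i=1: a_1=1, p_1 = 1*2 + 1 = 3, q_1 = 1*1 + 0 = 1.
  i=2: a_2=2, p_2 = 2*3 + 2 = 8, q_2 = 2*1 + 1 = 3.
  i=3: a_3=2, p_3 = 2*8 + 3 = 19, q_3 = 2*3 + 1 = 7.
  i=4: a_4=1, p_4 = 1*19 + 8 = 27, q_4 = 1*7 + 3 = 10.
  i=5: a_5=2, p_5 = 2*27 + 19 = 73, q_5 = 2*10 + 7 = 27.
q_5 = 27 > 25, so the last convergent with denominator <= 25 is p_4/q_4 = 27/10.
The closest fraction with denominator <= 25 is either p_4/q_4 or the intermediate fraction (k*p_4 + p_3)/(k*q_4 + q_3) with the largest k >= 1 whose denominator stays <= 25; these approach x as k grows, and every other convergent or intermediate fraction in range is farther away.
Largest k: floor((25 - q_3)/q_4) = floor((25 - 7)/10) = 1.
That gives (1*27 + 19)/(1*10 + 7) = 46/17.
Compare the errors: |x - 27/10| = |73*10 - 27*27|/(27*10) = 1/270, and |x - 46/17| = |73*17 - 46*27|/(27*17) = 1/459.
Cross-multiplying, 1*270 = 270 < 459 = 1*459, so 1/459 is smaller: the intermediate fraction 46/17 is closer to x than 27/10.

46/17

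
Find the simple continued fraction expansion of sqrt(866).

Write x_i = (sqrt(866) + m_i)/d_i with (m_0, d_0) = (0, 1). a_0 = floor(sqrt(866)) = 29, since 29^2 = 841 <= 866 < 900 = 30^2.
Iterate m_{i+1} = d_i*a_i - m_i, d_{i+1} = (866 - m_{i+1}^2)/d_i, a_{i+1} = floor((a_0 + m_{i+1})/d_{i+1}):
  m_1 = 1*29 - 0 = 29, d_1 = (866 - 29^2)/1 = 25/1 = 25, a_1 = floor((29 + 29)/25) = 2.
  m_2 = 25*2 - 29 = 21, d_2 = (866 - 21^2)/25 = 425/25 = 17, a_2 = floor((29 + 21)/17) = 2.
  m_3 = 17*2 - 21 = 13, d_3 = (866 - 13^2)/17 = 697/17 = 41, a_3 = floor((29 + 13)/41) = 1.
  m_4 = 41*1 - 13 = 28, d_4 = (866 - 28^2)/41 = 82/41 = 2, a_4 = floor((29 + 28)/2) = 28.
  m_5 = 2*28 - 28 = 28, d_5 = (866 - 28^2)/2 = 82/2 = 41, a_5 = floor((29 + 28)/41) = 1.
  m_6 = 41*1 - 28 = 13, d_6 = (866 - 13^2)/41 = 697/41 = 17, a_6 = floor((29 + 13)/17) = 2.
  m_7 = 17*2 - 13 = 21, d_7 = (866 - 21^2)/17 = 425/17 = 25, a_7 = floor((29 + 21)/25) = 2.
  m_8 = 25*2 - 21 = 29, d_8 = (866 - 29^2)/25 = 25/25 = 1, a_8 = floor((29 + 29)/1) = 58.
  m_9 = 1*58 - 29 = 29, d_9 = (866 - 29^2)/1 = 25/1 = 25: (m_9, d_9) = (m_1, d_1) = (29, 25), so from here the quotients repeat a_1, ..., a_8; the period length is 8.
Hence the expansion of sqrt(866) is a_0 = 29 followed by the repeating block 2, 2, 1, 28, 1, 2, 2, 58 (period 8).

[29; (2, 2, 1, 28, 1, 2, 2, 58)]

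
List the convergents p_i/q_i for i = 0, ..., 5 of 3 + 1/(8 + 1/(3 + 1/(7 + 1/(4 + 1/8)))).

3/1, 25/8, 78/25, 571/183, 2362/757, 19467/6239

Using the convergent recurrence p_i = a_i*p_{i-1} + p_{i-2}, q_i = a_i*q_{i-1} + q_{i-2} with p_{-2}=0, p_{-1}=1, q_{-2}=1, q_{-1}=0:
  i=0: a_0=3, p_0 = 3*1 + 0 = 3, q_0 = 3*0 + 1 = 1.
  i=1: a_1=8, p_1 = 8*3 + 1 = 25, q_1 = 8*1 + 0 = 8.
  i=2: a_2=3, p_2 = 3*25 + 3 = 78, q_2 = 3*8 + 1 = 25.
  i=3: a_3=7, p_3 = 7*78 + 25 = 571, q_3 = 7*25 + 8 = 183.
  i=4: a_4=4, p_4 = 4*571 + 78 = 2362, q_4 = 4*183 + 25 = 757.
  i=5: a_5=8, p_5 = 8*2362 + 571 = 19467, q_5 = 8*757 + 183 = 6239.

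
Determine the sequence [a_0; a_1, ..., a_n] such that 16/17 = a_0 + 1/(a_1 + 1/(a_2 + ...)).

[0; 1, 16]

Run the Euclidean algorithm on 16 and 17; the successive quotients are the partial quotients a_0, a_1, ... (each step inverts the fractional part left over by the previous one):
  16 = 0*17 + 16, so a_0 = 0.
  17 = 1*16 + 1, so a_1 = 1.
  16 = 16*1 + 0, so a_2 = 16.
The remainder reaches 0 after 3 divisions, so the expansion has 3 partial quotients, read off in order.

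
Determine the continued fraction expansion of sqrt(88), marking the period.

Write x_i = (sqrt(88) + m_i)/d_i with (m_0, d_0) = (0, 1). a_0 = floor(sqrt(88)) = 9, since 9^2 = 81 <= 88 < 100 = 10^2.
Iterate m_{i+1} = d_i*a_i - m_i, d_{i+1} = (88 - m_{i+1}^2)/d_i, a_{i+1} = floor((a_0 + m_{i+1})/d_{i+1}):
  m_1 = 1*9 - 0 = 9, d_1 = (88 - 9^2)/1 = 7/1 = 7, a_1 = floor((9 + 9)/7) = 2.
  m_2 = 7*2 - 9 = 5, d_2 = (88 - 5^2)/7 = 63/7 = 9, a_2 = floor((9 + 5)/9) = 1.
  m_3 = 9*1 - 5 = 4, d_3 = (88 - 4^2)/9 = 72/9 = 8, a_3 = floor((9 + 4)/8) = 1.
  m_4 = 8*1 - 4 = 4, d_4 = (88 - 4^2)/8 = 72/8 = 9, a_4 = floor((9 + 4)/9) = 1.
  m_5 = 9*1 - 4 = 5, d_5 = (88 - 5^2)/9 = 63/9 = 7, a_5 = floor((9 + 5)/7) = 2.
  m_6 = 7*2 - 5 = 9, d_6 = (88 - 9^2)/7 = 7/7 = 1, a_6 = floor((9 + 9)/1) = 18.
  m_7 = 1*18 - 9 = 9, d_7 = (88 - 9^2)/1 = 7/1 = 7: (m_7, d_7) = (m_1, d_1) = (9, 7), so from here the quotients repeat a_1, ..., a_6; the period length is 6.
Hence the expansion of sqrt(88) is a_0 = 9 followed by the repeating block 2, 1, 1, 1, 2, 18 (period 6).

[9; (2, 1, 1, 1, 2, 18)]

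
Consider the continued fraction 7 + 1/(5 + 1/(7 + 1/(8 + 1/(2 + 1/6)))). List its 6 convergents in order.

7/1, 36/5, 259/36, 2108/293, 4475/622, 28958/4025

Using the convergent recurrence p_i = a_i*p_{i-1} + p_{i-2}, q_i = a_i*q_{i-1} + q_{i-2} with p_{-2}=0, p_{-1}=1, q_{-2}=1, q_{-1}=0:
  i=0: a_0=7, p_0 = 7*1 + 0 = 7, q_0 = 7*0 + 1 = 1.
  i=1: a_1=5, p_1 = 5*7 + 1 = 36, q_1 = 5*1 + 0 = 5.
  i=2: a_2=7, p_2 = 7*36 + 7 = 259, q_2 = 7*5 + 1 = 36.
  i=3: a_3=8, p_3 = 8*259 + 36 = 2108, q_3 = 8*36 + 5 = 293.
  i=4: a_4=2, p_4 = 2*2108 + 259 = 4475, q_4 = 2*293 + 36 = 622.
  i=5: a_5=6, p_5 = 6*4475 + 2108 = 28958, q_5 = 6*622 + 293 = 4025.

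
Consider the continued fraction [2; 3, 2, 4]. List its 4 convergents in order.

Using the convergent recurrence p_i = a_i*p_{i-1} + p_{i-2}, q_i = a_i*q_{i-1} + q_{i-2} with p_{-2}=0, p_{-1}=1, q_{-2}=1, q_{-1}=0:
  i=0: a_0=2, p_0 = 2*1 + 0 = 2, q_0 = 2*0 + 1 = 1.
  i=1: a_1=3, p_1 = 3*2 + 1 = 7, q_1 = 3*1 + 0 = 3.
  i=2: a_2=2, p_2 = 2*7 + 2 = 16, q_2 = 2*3 + 1 = 7.
  i=3: a_3=4, p_3 = 4*16 + 7 = 71, q_3 = 4*7 + 3 = 31.

2/1, 7/3, 16/7, 71/31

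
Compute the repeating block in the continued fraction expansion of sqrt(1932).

Write x_i = (sqrt(1932) + m_i)/d_i with (m_0, d_0) = (0, 1). a_0 = floor(sqrt(1932)) = 43, since 43^2 = 1849 <= 1932 < 1936 = 44^2.
Iterate m_{i+1} = d_i*a_i - m_i, d_{i+1} = (1932 - m_{i+1}^2)/d_i, a_{i+1} = floor((a_0 + m_{i+1})/d_{i+1}):
  m_1 = 1*43 - 0 = 43, d_1 = (1932 - 43^2)/1 = 83/1 = 83, a_1 = floor((43 + 43)/83) = 1.
  m_2 = 83*1 - 43 = 40, d_2 = (1932 - 40^2)/83 = 332/83 = 4, a_2 = floor((43 + 40)/4) = 20.
  m_3 = 4*20 - 40 = 40, d_3 = (1932 - 40^2)/4 = 332/4 = 83, a_3 = floor((43 + 40)/83) = 1.
  m_4 = 83*1 - 40 = 43, d_4 = (1932 - 43^2)/83 = 83/83 = 1, a_4 = floor((43 + 43)/1) = 86.
  m_5 = 1*86 - 43 = 43, d_5 = (1932 - 43^2)/1 = 83/1 = 83: (m_5, d_5) = (m_1, d_1) = (43, 83), so from here the quotients repeat a_1, ..., a_4; the period length is 4.
Hence the expansion of sqrt(1932) is a_0 = 43 followed by the repeating block 1, 20, 1, 86 (period 4).

[43; (1, 20, 1, 86)]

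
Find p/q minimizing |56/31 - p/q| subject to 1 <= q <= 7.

Expand x = 56/31 as a continued fraction with the Euclidean algorithm:
  56 = 1*31 + 25, so a_0 = 1.
  31 = 1*25 + 6, so a_1 = 1.
  25 = 4*6 + 1, so a_2 = 4.
  6 = 6*1 + 0, so a_3 = 6.
so x = [1; 1, 4, 6].
Convergents (p_i = a_i*p_{i-1} + p_{i-2}, q_i = a_i*q_{i-1} + q_{i-2} with p_{-2}=0, p_{-1}=1, q_{-2}=1, q_{-1}=0), until the denominator exceeds 7:
  i=0: a_0=1, p_0 = 1*1 + 0 = 1, q_0 = 1*0 + 1 = 1.
  i=1: a_1=1, p_1 = 1*1 + 1 = 2, q_1 = 1*1 + 0 = 1.
  i=2: a_2=4, p_2 = 4*2 + 1 = 9, q_2 = 4*1 + 1 = 5.
  i=3: a_3=6, p_3 = 6*9 + 2 = 56, q_3 = 6*5 + 1 = 31.
q_3 = 31 > 7, so the last convergent with denominator <= 7 is p_2/q_2 = 9/5.
The closest fraction with denominator <= 7 is either p_2/q_2 or the intermediate fraction (k*p_2 + p_1)/(k*q_2 + q_1) with the largest k >= 1 whose denominator stays <= 7; these approach x as k grows, and every other convergent or intermediate fraction in range is farther away.
Largest k: floor((7 - q_1)/q_2) = floor((7 - 1)/5) = 1.
That gives (1*9 + 2)/(1*5 + 1) = 11/6.
Compare the errors: |x - 9/5| = |56*5 - 9*31|/(31*5) = 1/155, and |x - 11/6| = |56*6 - 11*31|/(31*6) = 5/186.
Cross-multiplying, 1*186 = 186 < 775 = 5*155, so 1/155 is smaller: the convergent 9/5 is closer to x than 11/6.

9/5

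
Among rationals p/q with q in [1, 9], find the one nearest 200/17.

106/9

Expand x = 200/17 as a continued fraction with the Euclidean algorithm:
  200 = 11*17 + 13, so a_0 = 11.
  17 = 1*13 + 4, so a_1 = 1.
  13 = 3*4 + 1, so a_2 = 3.
  4 = 4*1 + 0, so a_3 = 4.
so x = [11; 1, 3, 4].
Convergents (p_i = a_i*p_{i-1} + p_{i-2}, q_i = a_i*q_{i-1} + q_{i-2} with p_{-2}=0, p_{-1}=1, q_{-2}=1, q_{-1}=0), until the denominator exceeds 9:
  i=0: a_0=11, p_0 = 11*1 + 0 = 11, q_0 = 11*0 + 1 = 1.
  i=1: a_1=1, p_1 = 1*11 + 1 = 12, q_1 = 1*1 + 0 = 1.
  i=2: a_2=3, p_2 = 3*12 + 11 = 47, q_2 = 3*1 + 1 = 4.
  i=3: a_3=4, p_3 = 4*47 + 12 = 200, q_3 = 4*4 + 1 = 17.
q_3 = 17 > 9, so the last convergent with denominator <= 9 is p_2/q_2 = 47/4.
The closest fraction with denominator <= 9 is either p_2/q_2 or the intermediate fraction (k*p_2 + p_1)/(k*q_2 + q_1) with the largest k >= 1 whose denominator stays <= 9; these approach x as k grows, and every other convergent or intermediate fraction in range is farther away.
Largest k: floor((9 - q_1)/q_2) = floor((9 - 1)/4) = 2.
That gives (2*47 + 12)/(2*4 + 1) = 106/9.
Compare the errors: |x - 47/4| = |200*4 - 47*17|/(17*4) = 1/68, and |x - 106/9| = |200*9 - 106*17|/(17*9) = 2/153.
Cross-multiplying, 2*68 = 136 < 153 = 1*153, so 2/153 is smaller: the intermediate fraction 106/9 is closer to x than 47/4.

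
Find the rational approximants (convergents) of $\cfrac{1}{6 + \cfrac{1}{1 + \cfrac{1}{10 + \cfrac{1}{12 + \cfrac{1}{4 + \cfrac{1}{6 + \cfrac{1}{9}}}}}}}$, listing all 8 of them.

Using the convergent recurrence p_i = a_i*p_{i-1} + p_{i-2}, q_i = a_i*q_{i-1} + q_{i-2} with p_{-2}=0, p_{-1}=1, q_{-2}=1, q_{-1}=0:
  i=0: a_0=0, p_0 = 0*1 + 0 = 0, q_0 = 0*0 + 1 = 1.
  i=1: a_1=6, p_1 = 6*0 + 1 = 1, q_1 = 6*1 + 0 = 6.
  i=2: a_2=1, p_2 = 1*1 + 0 = 1, q_2 = 1*6 + 1 = 7.
  i=3: a_3=10, p_3 = 10*1 + 1 = 11, q_3 = 10*7 + 6 = 76.
  i=4: a_4=12, p_4 = 12*11 + 1 = 133, q_4 = 12*76 + 7 = 919.
  i=5: a_5=4, p_5 = 4*133 + 11 = 543, q_5 = 4*919 + 76 = 3752.
  i=6: a_6=6, p_6 = 6*543 + 133 = 3391, q_6 = 6*3752 + 919 = 23431.
  i=7: a_7=9, p_7 = 9*3391 + 543 = 31062, q_7 = 9*23431 + 3752 = 214631.

0/1, 1/6, 1/7, 11/76, 133/919, 543/3752, 3391/23431, 31062/214631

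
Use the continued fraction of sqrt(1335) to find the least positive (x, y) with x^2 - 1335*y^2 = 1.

(x, y) = (45124, 1235)

First expand sqrt(1335) as a continued fraction. With x_i = (sqrt(1335) + m_i)/d_i and (m_0, d_0) = (0, 1): a_0 = floor(sqrt(1335)) = 36, since 36^2 = 1296 <= 1335 < 1369 = 37^2.
Iterate m_{i+1} = d_i*a_i - m_i, d_{i+1} = (1335 - m_{i+1}^2)/d_i, a_{i+1} = floor((a_0 + m_{i+1})/d_{i+1}):
  m_1 = 1*36 - 0 = 36, d_1 = (1335 - 36^2)/1 = 39/1 = 39, a_1 = floor((36 + 36)/39) = 1.
  m_2 = 39*1 - 36 = 3, d_2 = (1335 - 3^2)/39 = 1326/39 = 34, a_2 = floor((36 + 3)/34) = 1.
  m_3 = 34*1 - 3 = 31, d_3 = (1335 - 31^2)/34 = 374/34 = 11, a_3 = floor((36 + 31)/11) = 6.
  m_4 = 11*6 - 31 = 35, d_4 = (1335 - 35^2)/11 = 110/11 = 10, a_4 = floor((36 + 35)/10) = 7.
  m_5 = 10*7 - 35 = 35, d_5 = (1335 - 35^2)/10 = 110/10 = 11, a_5 = floor((36 + 35)/11) = 6.
  m_6 = 11*6 - 35 = 31, d_6 = (1335 - 31^2)/11 = 374/11 = 34, a_6 = floor((36 + 31)/34) = 1.
  m_7 = 34*1 - 31 = 3, d_7 = (1335 - 3^2)/34 = 1326/34 = 39, a_7 = floor((36 + 3)/39) = 1.
  m_8 = 39*1 - 3 = 36, d_8 = (1335 - 36^2)/39 = 39/39 = 1, a_8 = floor((36 + 36)/1) = 72.
  m_9 = 1*72 - 36 = 36, d_9 = (1335 - 36^2)/1 = 39/1 = 39: (m_9, d_9) = (m_1, d_1) = (36, 39), so from here the quotients repeat a_1, ..., a_8; the period length is 8.
So sqrt(1335) = [36; (1, 1, 6, 7, 6, 1, 1, 72)] with period length k = 8.
k is even, so the fundamental solution of x^2 - 1335y^2 = 1 is (p_{k-1}, q_{k-1}) = (p_7, q_7); compute convergents through index 7.
Convergents (p_i = a_i*p_{i-1} + p_{i-2}, q_i = a_i*q_{i-1} + q_{i-2} with p_{-2}=0, p_{-1}=1, q_{-2}=1, q_{-1}=0):
  i=0: a_0=36, p_0 = 36*1 + 0 = 36, q_0 = 36*0 + 1 = 1.
  i=1: a_1=1, p_1 = 1*36 + 1 = 37, q_1 = 1*1 + 0 = 1.
  i=2: a_2=1, p_2 = 1*37 + 36 = 73, q_2 = 1*1 + 1 = 2.
  i=3: a_3=6, p_3 = 6*73 + 37 = 475, q_3 = 6*2 + 1 = 13.
  i=4: a_4=7, p_4 = 7*475 + 73 = 3398, q_4 = 7*13 + 2 = 93.
  i=5: a_5=6, p_5 = 6*3398 + 475 = 20863, q_5 = 6*93 + 13 = 571.
  i=6: a_6=1, p_6 = 1*20863 + 3398 = 24261, q_6 = 1*571 + 93 = 664.
  i=7: a_7=1, p_7 = 1*24261 + 20863 = 45124, q_7 = 1*664 + 571 = 1235.
Check: 45124^2 - 1335*1235^2 = 2036175376 - 2036175375 = 1, so (x, y) = (45124, 1235) solves the equation, and by the theorem it is the least positive solution.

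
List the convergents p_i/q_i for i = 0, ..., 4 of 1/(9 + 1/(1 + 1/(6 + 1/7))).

0/1, 1/9, 1/10, 7/69, 50/493

Using the convergent recurrence p_i = a_i*p_{i-1} + p_{i-2}, q_i = a_i*q_{i-1} + q_{i-2} with p_{-2}=0, p_{-1}=1, q_{-2}=1, q_{-1}=0:
  i=0: a_0=0, p_0 = 0*1 + 0 = 0, q_0 = 0*0 + 1 = 1.
  i=1: a_1=9, p_1 = 9*0 + 1 = 1, q_1 = 9*1 + 0 = 9.
  i=2: a_2=1, p_2 = 1*1 + 0 = 1, q_2 = 1*9 + 1 = 10.
  i=3: a_3=6, p_3 = 6*1 + 1 = 7, q_3 = 6*10 + 9 = 69.
  i=4: a_4=7, p_4 = 7*7 + 1 = 50, q_4 = 7*69 + 10 = 493.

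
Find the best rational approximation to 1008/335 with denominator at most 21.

3/1

Expand x = 1008/335 as a continued fraction with the Euclidean algorithm:
  1008 = 3*335 + 3, so a_0 = 3.
  335 = 111*3 + 2, so a_1 = 111.
  3 = 1*2 + 1, so a_2 = 1.
  2 = 2*1 + 0, so a_3 = 2.
so x = [3; 111, 1, 2].
Convergents (p_i = a_i*p_{i-1} + p_{i-2}, q_i = a_i*q_{i-1} + q_{i-2} with p_{-2}=0, p_{-1}=1, q_{-2}=1, q_{-1}=0), until the denominator exceeds 21:
  i=0: a_0=3, p_0 = 3*1 + 0 = 3, q_0 = 3*0 + 1 = 1.
  i=1: a_1=111, p_1 = 111*3 + 1 = 334, q_1 = 111*1 + 0 = 111.
q_1 = 111 > 21, so the last convergent with denominator <= 21 is p_0/q_0 = 3/1.
The closest fraction with denominator <= 21 is either p_0/q_0 or the intermediate fraction (k*p_0 + p_{-1})/(k*q_0 + q_{-1}) with the largest k >= 1 whose denominator stays <= 21; these approach x as k grows, and every other convergent or intermediate fraction in range is farther away.
Largest k: floor((21 - q_{-1})/q_0) = floor((21 - 0)/1) = 21 (using the seeds p_{-1} = 1, q_{-1} = 0).
That gives (21*3 + 1)/(21*1 + 0) = 64/21.
Compare the errors: |x - 3/1| = |1008*1 - 3*335|/(335*1) = 3/335, and |x - 64/21| = |1008*21 - 64*335|/(335*21) = 272/7035.
Cross-multiplying, 3*7035 = 21105 < 91120 = 272*335, so 3/335 is smaller: the convergent 3/1 is closer to x than 64/21.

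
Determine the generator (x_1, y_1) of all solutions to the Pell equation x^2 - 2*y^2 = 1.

(x, y) = (3, 2)

First expand sqrt(2) as a continued fraction. With x_i = (sqrt(2) + m_i)/d_i and (m_0, d_0) = (0, 1): a_0 = floor(sqrt(2)) = 1, since 1^2 = 1 <= 2 < 4 = 2^2.
Iterate m_{i+1} = d_i*a_i - m_i, d_{i+1} = (2 - m_{i+1}^2)/d_i, a_{i+1} = floor((a_0 + m_{i+1})/d_{i+1}):
  m_1 = 1*1 - 0 = 1, d_1 = (2 - 1^2)/1 = 1/1 = 1, a_1 = floor((1 + 1)/1) = 2.
  m_2 = 1*2 - 1 = 1, d_2 = (2 - 1^2)/1 = 1/1 = 1: (m_2, d_2) = (m_1, d_1) = (1, 1), so from here the quotient a_1 repeats; the period length is 1.
So sqrt(2) = [1; (2)] with period length k = 1.
k is odd, so (p_{k-1}, q_{k-1}) only solves x^2 - 2y^2 = -1 and the fundamental solution of x^2 - 2y^2 = 1 is (p_{2k-1}, q_{2k-1}) = (p_1, q_1); compute convergents through index 1, running through the period twice.
Convergents (p_i = a_i*p_{i-1} + p_{i-2}, q_i = a_i*q_{i-1} + q_{i-2} with p_{-2}=0, p_{-1}=1, q_{-2}=1, q_{-1}=0):
  i=0: a_0=1, p_0 = 1*1 + 0 = 1, q_0 = 1*0 + 1 = 1.
  i=1: a_1=2, p_1 = 2*1 + 1 = 3, q_1 = 2*1 + 0 = 2.
Indeed p_0^2 - 2*q_0^2 = 1 - 2 = -1, not +1.
Check: 3^2 - 2*2^2 = 9 - 8 = 1, so (x, y) = (3, 2) solves the equation, and by the theorem it is the least positive solution.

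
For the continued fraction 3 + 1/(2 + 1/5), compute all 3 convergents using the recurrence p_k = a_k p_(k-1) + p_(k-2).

3/1, 7/2, 38/11

Using the convergent recurrence p_i = a_i*p_{i-1} + p_{i-2}, q_i = a_i*q_{i-1} + q_{i-2} with p_{-2}=0, p_{-1}=1, q_{-2}=1, q_{-1}=0:
  i=0: a_0=3, p_0 = 3*1 + 0 = 3, q_0 = 3*0 + 1 = 1.
  i=1: a_1=2, p_1 = 2*3 + 1 = 7, q_1 = 2*1 + 0 = 2.
  i=2: a_2=5, p_2 = 5*7 + 3 = 38, q_2 = 5*2 + 1 = 11.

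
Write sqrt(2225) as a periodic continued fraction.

Write x_i = (sqrt(2225) + m_i)/d_i with (m_0, d_0) = (0, 1). a_0 = floor(sqrt(2225)) = 47, since 47^2 = 2209 <= 2225 < 2304 = 48^2.
Iterate m_{i+1} = d_i*a_i - m_i, d_{i+1} = (2225 - m_{i+1}^2)/d_i, a_{i+1} = floor((a_0 + m_{i+1})/d_{i+1}):
  m_1 = 1*47 - 0 = 47, d_1 = (2225 - 47^2)/1 = 16/1 = 16, a_1 = floor((47 + 47)/16) = 5.
  m_2 = 16*5 - 47 = 33, d_2 = (2225 - 33^2)/16 = 1136/16 = 71, a_2 = floor((47 + 33)/71) = 1.
  m_3 = 71*1 - 33 = 38, d_3 = (2225 - 38^2)/71 = 781/71 = 11, a_3 = floor((47 + 38)/11) = 7.
  m_4 = 11*7 - 38 = 39, d_4 = (2225 - 39^2)/11 = 704/11 = 64, a_4 = floor((47 + 39)/64) = 1.
  m_5 = 64*1 - 39 = 25, d_5 = (2225 - 25^2)/64 = 1600/64 = 25, a_5 = floor((47 + 25)/25) = 2.
  m_6 = 25*2 - 25 = 25, d_6 = (2225 - 25^2)/25 = 1600/25 = 64, a_6 = floor((47 + 25)/64) = 1.
  m_7 = 64*1 - 25 = 39, d_7 = (2225 - 39^2)/64 = 704/64 = 11, a_7 = floor((47 + 39)/11) = 7.
  m_8 = 11*7 - 39 = 38, d_8 = (2225 - 38^2)/11 = 781/11 = 71, a_8 = floor((47 + 38)/71) = 1.
  m_9 = 71*1 - 38 = 33, d_9 = (2225 - 33^2)/71 = 1136/71 = 16, a_9 = floor((47 + 33)/16) = 5.
  m_10 = 16*5 - 33 = 47, d_10 = (2225 - 47^2)/16 = 16/16 = 1, a_10 = floor((47 + 47)/1) = 94.
  m_11 = 1*94 - 47 = 47, d_11 = (2225 - 47^2)/1 = 16/1 = 16: (m_11, d_11) = (m_1, d_1) = (47, 16), so from here the quotients repeat a_1, ..., a_10; the period length is 10.
Hence the expansion of sqrt(2225) is a_0 = 47 followed by the repeating block 5, 1, 7, 1, 2, 1, 7, 1, 5, 94 (period 10).

[47; (5, 1, 7, 1, 2, 1, 7, 1, 5, 94)]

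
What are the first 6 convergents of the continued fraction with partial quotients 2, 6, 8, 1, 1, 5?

2/1, 13/6, 106/49, 119/55, 225/104, 1244/575

Using the convergent recurrence p_i = a_i*p_{i-1} + p_{i-2}, q_i = a_i*q_{i-1} + q_{i-2} with p_{-2}=0, p_{-1}=1, q_{-2}=1, q_{-1}=0:
  i=0: a_0=2, p_0 = 2*1 + 0 = 2, q_0 = 2*0 + 1 = 1.
  i=1: a_1=6, p_1 = 6*2 + 1 = 13, q_1 = 6*1 + 0 = 6.
  i=2: a_2=8, p_2 = 8*13 + 2 = 106, q_2 = 8*6 + 1 = 49.
  i=3: a_3=1, p_3 = 1*106 + 13 = 119, q_3 = 1*49 + 6 = 55.
  i=4: a_4=1, p_4 = 1*119 + 106 = 225, q_4 = 1*55 + 49 = 104.
  i=5: a_5=5, p_5 = 5*225 + 119 = 1244, q_5 = 5*104 + 55 = 575.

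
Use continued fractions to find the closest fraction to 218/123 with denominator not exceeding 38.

Expand x = 218/123 as a continued fraction with the Euclidean algorithm:
  218 = 1*123 + 95, so a_0 = 1.
  123 = 1*95 + 28, so a_1 = 1.
  95 = 3*28 + 11, so a_2 = 3.
  28 = 2*11 + 6, so a_3 = 2.
  11 = 1*6 + 5, so a_4 = 1.
  6 = 1*5 + 1, so a_5 = 1.
  5 = 5*1 + 0, so a_6 = 5.
so x = [1; 1, 3, 2, 1, 1, 5].
Convergents (p_i = a_i*p_{i-1} + p_{i-2}, q_i = a_i*q_{i-1} + q_{i-2} with p_{-2}=0, p_{-1}=1, q_{-2}=1, q_{-1}=0), until the denominator exceeds 38:
  i=0: a_0=1, p_0 = 1*1 + 0 = 1, q_0 = 1*0 + 1 = 1.
  i=1: a_1=1, p_1 = 1*1 + 1 = 2, q_1 = 1*1 + 0 = 1.
  i=2: a_2=3, p_2 = 3*2 + 1 = 7, q_2 = 3*1 + 1 = 4.
  i=3: a_3=2, p_3 = 2*7 + 2 = 16, q_3 = 2*4 + 1 = 9.
  i=4: a_4=1, p_4 = 1*16 + 7 = 23, q_4 = 1*9 + 4 = 13.
  i=5: a_5=1, p_5 = 1*23 + 16 = 39, q_5 = 1*13 + 9 = 22.
  i=6: a_6=5, p_6 = 5*39 + 23 = 218, q_6 = 5*22 + 13 = 123.
q_6 = 123 > 38, so the last convergent with denominator <= 38 is p_5/q_5 = 39/22.
The closest fraction with denominator <= 38 is either p_5/q_5 or the intermediate fraction (k*p_5 + p_4)/(k*q_5 + q_4) with the largest k >= 1 whose denominator stays <= 38; these approach x as k grows, and every other convergent or intermediate fraction in range is farther away.
Largest k: floor((38 - q_4)/q_5) = floor((38 - 13)/22) = 1.
That gives (1*39 + 23)/(1*22 + 13) = 62/35.
Compare the errors: |x - 39/22| = |218*22 - 39*123|/(123*22) = 1/2706, and |x - 62/35| = |218*35 - 62*123|/(123*35) = 4/4305.
Cross-multiplying, 1*4305 = 4305 < 10824 = 4*2706, so 1/2706 is smaller: the convergent 39/22 is closer to x than 62/35.

39/22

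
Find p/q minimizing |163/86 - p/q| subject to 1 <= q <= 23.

36/19

Expand x = 163/86 as a continued fraction with the Euclidean algorithm:
  163 = 1*86 + 77, so a_0 = 1.
  86 = 1*77 + 9, so a_1 = 1.
  77 = 8*9 + 5, so a_2 = 8.
  9 = 1*5 + 4, so a_3 = 1.
  5 = 1*4 + 1, so a_4 = 1.
  4 = 4*1 + 0, so a_5 = 4.
so x = [1; 1, 8, 1, 1, 4].
Convergents (p_i = a_i*p_{i-1} + p_{i-2}, q_i = a_i*q_{i-1} + q_{i-2} with p_{-2}=0, p_{-1}=1, q_{-2}=1, q_{-1}=0), until the denominator exceeds 23:
  i=0: a_0=1, p_0 = 1*1 + 0 = 1, q_0 = 1*0 + 1 = 1.
  i=1: a_1=1, p_1 = 1*1 + 1 = 2, q_1 = 1*1 + 0 = 1.
  i=2: a_2=8, p_2 = 8*2 + 1 = 17, q_2 = 8*1 + 1 = 9.
  i=3: a_3=1, p_3 = 1*17 + 2 = 19, q_3 = 1*9 + 1 = 10.
  i=4: a_4=1, p_4 = 1*19 + 17 = 36, q_4 = 1*10 + 9 = 19.
  i=5: a_5=4, p_5 = 4*36 + 19 = 163, q_5 = 4*19 + 10 = 86.
q_5 = 86 > 23, so the last convergent with denominator <= 23 is p_4/q_4 = 36/19.
The closest fraction with denominator <= 23 is either p_4/q_4 or the intermediate fraction (k*p_4 + p_3)/(k*q_4 + q_3) with the largest k >= 1 whose denominator stays <= 23; these approach x as k grows, and every other convergent or intermediate fraction in range is farther away.
Largest k: floor((23 - q_3)/q_4) = floor((23 - 10)/19) = 0.
Since k = 0, no intermediate fraction beyond p_4/q_4 has denominator <= 23, so the convergent 36/19 is the closest (its error is |163*19 - 36*86|/(86*19) = 1/1634).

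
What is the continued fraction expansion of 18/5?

Run the Euclidean algorithm on 18 and 5; the successive quotients are the partial quotients a_0, a_1, ... (each step inverts the fractional part left over by the previous one):
  18 = 3*5 + 3, so a_0 = 3.
  5 = 1*3 + 2, so a_1 = 1.
  3 = 1*2 + 1, so a_2 = 1.
  2 = 2*1 + 0, so a_3 = 2.
The remainder reaches 0 after 4 divisions, so the expansion has 4 partial quotients, read off in order.

[3; 1, 1, 2]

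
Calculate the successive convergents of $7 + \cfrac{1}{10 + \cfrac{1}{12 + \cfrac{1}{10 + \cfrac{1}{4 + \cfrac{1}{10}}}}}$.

7/1, 71/10, 859/121, 8661/1220, 35503/5001, 363691/51230

Using the convergent recurrence p_i = a_i*p_{i-1} + p_{i-2}, q_i = a_i*q_{i-1} + q_{i-2} with p_{-2}=0, p_{-1}=1, q_{-2}=1, q_{-1}=0:
  i=0: a_0=7, p_0 = 7*1 + 0 = 7, q_0 = 7*0 + 1 = 1.
  i=1: a_1=10, p_1 = 10*7 + 1 = 71, q_1 = 10*1 + 0 = 10.
  i=2: a_2=12, p_2 = 12*71 + 7 = 859, q_2 = 12*10 + 1 = 121.
  i=3: a_3=10, p_3 = 10*859 + 71 = 8661, q_3 = 10*121 + 10 = 1220.
  i=4: a_4=4, p_4 = 4*8661 + 859 = 35503, q_4 = 4*1220 + 121 = 5001.
  i=5: a_5=10, p_5 = 10*35503 + 8661 = 363691, q_5 = 10*5001 + 1220 = 51230.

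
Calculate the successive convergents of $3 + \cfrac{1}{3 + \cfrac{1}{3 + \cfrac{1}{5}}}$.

Using the convergent recurrence p_i = a_i*p_{i-1} + p_{i-2}, q_i = a_i*q_{i-1} + q_{i-2} with p_{-2}=0, p_{-1}=1, q_{-2}=1, q_{-1}=0:
  i=0: a_0=3, p_0 = 3*1 + 0 = 3, q_0 = 3*0 + 1 = 1.
  i=1: a_1=3, p_1 = 3*3 + 1 = 10, q_1 = 3*1 + 0 = 3.
  i=2: a_2=3, p_2 = 3*10 + 3 = 33, q_2 = 3*3 + 1 = 10.
  i=3: a_3=5, p_3 = 5*33 + 10 = 175, q_3 = 5*10 + 3 = 53.

3/1, 10/3, 33/10, 175/53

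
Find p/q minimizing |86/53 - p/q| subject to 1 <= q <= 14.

13/8

Expand x = 86/53 as a continued fraction with the Euclidean algorithm:
  86 = 1*53 + 33, so a_0 = 1.
  53 = 1*33 + 20, so a_1 = 1.
  33 = 1*20 + 13, so a_2 = 1.
  20 = 1*13 + 7, so a_3 = 1.
  13 = 1*7 + 6, so a_4 = 1.
  7 = 1*6 + 1, so a_5 = 1.
  6 = 6*1 + 0, so a_6 = 6.
so x = [1; 1, 1, 1, 1, 1, 6].
Convergents (p_i = a_i*p_{i-1} + p_{i-2}, q_i = a_i*q_{i-1} + q_{i-2} with p_{-2}=0, p_{-1}=1, q_{-2}=1, q_{-1}=0), until the denominator exceeds 14:
  i=0: a_0=1, p_0 = 1*1 + 0 = 1, q_0 = 1*0 + 1 = 1.
  i=1: a_1=1, p_1 = 1*1 + 1 = 2, q_1 = 1*1 + 0 = 1.
  i=2: a_2=1, p_2 = 1*2 + 1 = 3, q_2 = 1*1 + 1 = 2.
  i=3: a_3=1, p_3 = 1*3 + 2 = 5, q_3 = 1*2 + 1 = 3.
  i=4: a_4=1, p_4 = 1*5 + 3 = 8, q_4 = 1*3 + 2 = 5.
  i=5: a_5=1, p_5 = 1*8 + 5 = 13, q_5 = 1*5 + 3 = 8.
  i=6: a_6=6, p_6 = 6*13 + 8 = 86, q_6 = 6*8 + 5 = 53.
q_6 = 53 > 14, so the last convergent with denominator <= 14 is p_5/q_5 = 13/8.
The closest fraction with denominator <= 14 is either p_5/q_5 or the intermediate fraction (k*p_5 + p_4)/(k*q_5 + q_4) with the largest k >= 1 whose denominator stays <= 14; these approach x as k grows, and every other convergent or intermediate fraction in range is farther away.
Largest k: floor((14 - q_4)/q_5) = floor((14 - 5)/8) = 1.
That gives (1*13 + 8)/(1*8 + 5) = 21/13.
Compare the errors: |x - 13/8| = |86*8 - 13*53|/(53*8) = 1/424, and |x - 21/13| = |86*13 - 21*53|/(53*13) = 5/689.
Cross-multiplying, 1*689 = 689 < 2120 = 5*424, so 1/424 is smaller: the convergent 13/8 is closer to x than 21/13.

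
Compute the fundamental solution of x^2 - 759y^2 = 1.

First expand sqrt(759) as a continued fraction. With x_i = (sqrt(759) + m_i)/d_i and (m_0, d_0) = (0, 1): a_0 = floor(sqrt(759)) = 27, since 27^2 = 729 <= 759 < 784 = 28^2.
Iterate m_{i+1} = d_i*a_i - m_i, d_{i+1} = (759 - m_{i+1}^2)/d_i, a_{i+1} = floor((a_0 + m_{i+1})/d_{i+1}):
  m_1 = 1*27 - 0 = 27, d_1 = (759 - 27^2)/1 = 30/1 = 30, a_1 = floor((27 + 27)/30) = 1.
  m_2 = 30*1 - 27 = 3, d_2 = (759 - 3^2)/30 = 750/30 = 25, a_2 = floor((27 + 3)/25) = 1.
  m_3 = 25*1 - 3 = 22, d_3 = (759 - 22^2)/25 = 275/25 = 11, a_3 = floor((27 + 22)/11) = 4.
  m_4 = 11*4 - 22 = 22, d_4 = (759 - 22^2)/11 = 275/11 = 25, a_4 = floor((27 + 22)/25) = 1.
  m_5 = 25*1 - 22 = 3, d_5 = (759 - 3^2)/25 = 750/25 = 30, a_5 = floor((27 + 3)/30) = 1.
  m_6 = 30*1 - 3 = 27, d_6 = (759 - 27^2)/30 = 30/30 = 1, a_6 = floor((27 + 27)/1) = 54.
  m_7 = 1*54 - 27 = 27, d_7 = (759 - 27^2)/1 = 30/1 = 30: (m_7, d_7) = (m_1, d_1) = (27, 30), so from here the quotients repeat a_1, ..., a_6; the period length is 6.
So sqrt(759) = [27; (1, 1, 4, 1, 1, 54)] with period length k = 6.
k is even, so the fundamental solution of x^2 - 759y^2 = 1 is (p_{k-1}, q_{k-1}) = (p_5, q_5); compute convergents through index 5.
Convergents (p_i = a_i*p_{i-1} + p_{i-2}, q_i = a_i*q_{i-1} + q_{i-2} with p_{-2}=0, p_{-1}=1, q_{-2}=1, q_{-1}=0):
  i=0: a_0=27, p_0 = 27*1 + 0 = 27, q_0 = 27*0 + 1 = 1.
  i=1: a_1=1, p_1 = 1*27 + 1 = 28, q_1 = 1*1 + 0 = 1.
  i=2: a_2=1, p_2 = 1*28 + 27 = 55, q_2 = 1*1 + 1 = 2.
  i=3: a_3=4, p_3 = 4*55 + 28 = 248, q_3 = 4*2 + 1 = 9.
  i=4: a_4=1, p_4 = 1*248 + 55 = 303, q_4 = 1*9 + 2 = 11.
  i=5: a_5=1, p_5 = 1*303 + 248 = 551, q_5 = 1*11 + 9 = 20.
Check: 551^2 - 759*20^2 = 303601 - 303600 = 1, so (x, y) = (551, 20) solves the equation, and by the theorem it is the least positive solution.

(x, y) = (551, 20)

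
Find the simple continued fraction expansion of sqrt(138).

Write x_i = (sqrt(138) + m_i)/d_i with (m_0, d_0) = (0, 1). a_0 = floor(sqrt(138)) = 11, since 11^2 = 121 <= 138 < 144 = 12^2.
Iterate m_{i+1} = d_i*a_i - m_i, d_{i+1} = (138 - m_{i+1}^2)/d_i, a_{i+1} = floor((a_0 + m_{i+1})/d_{i+1}):
  m_1 = 1*11 - 0 = 11, d_1 = (138 - 11^2)/1 = 17/1 = 17, a_1 = floor((11 + 11)/17) = 1.
  m_2 = 17*1 - 11 = 6, d_2 = (138 - 6^2)/17 = 102/17 = 6, a_2 = floor((11 + 6)/6) = 2.
  m_3 = 6*2 - 6 = 6, d_3 = (138 - 6^2)/6 = 102/6 = 17, a_3 = floor((11 + 6)/17) = 1.
  m_4 = 17*1 - 6 = 11, d_4 = (138 - 11^2)/17 = 17/17 = 1, a_4 = floor((11 + 11)/1) = 22.
  m_5 = 1*22 - 11 = 11, d_5 = (138 - 11^2)/1 = 17/1 = 17: (m_5, d_5) = (m_1, d_1) = (11, 17), so from here the quotients repeat a_1, ..., a_4; the period length is 4.
Hence the expansion of sqrt(138) is a_0 = 11 followed by the repeating block 1, 2, 1, 22 (period 4).

[11; (1, 2, 1, 22)]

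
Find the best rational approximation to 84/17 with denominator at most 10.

Expand x = 84/17 as a continued fraction with the Euclidean algorithm:
  84 = 4*17 + 16, so a_0 = 4.
  17 = 1*16 + 1, so a_1 = 1.
  16 = 16*1 + 0, so a_2 = 16.
so x = [4; 1, 16].
Convergents (p_i = a_i*p_{i-1} + p_{i-2}, q_i = a_i*q_{i-1} + q_{i-2} with p_{-2}=0, p_{-1}=1, q_{-2}=1, q_{-1}=0), until the denominator exceeds 10:
  i=0: a_0=4, p_0 = 4*1 + 0 = 4, q_0 = 4*0 + 1 = 1.
  i=1: a_1=1, p_1 = 1*4 + 1 = 5, q_1 = 1*1 + 0 = 1.
  i=2: a_2=16, p_2 = 16*5 + 4 = 84, q_2 = 16*1 + 1 = 17.
q_2 = 17 > 10, so the last convergent with denominator <= 10 is p_1/q_1 = 5/1.
The closest fraction with denominator <= 10 is either p_1/q_1 or the intermediate fraction (k*p_1 + p_0)/(k*q_1 + q_0) with the largest k >= 1 whose denominator stays <= 10; these approach x as k grows, and every other convergent or intermediate fraction in range is farther away.
Largest k: floor((10 - q_0)/q_1) = floor((10 - 1)/1) = 9.
That gives (9*5 + 4)/(9*1 + 1) = 49/10.
Compare the errors: |x - 5/1| = |84*1 - 5*17|/(17*1) = 1/17, and |x - 49/10| = |84*10 - 49*17|/(17*10) = 7/170.
Cross-multiplying, 7*17 = 119 < 170 = 1*170, so 7/170 is smaller: the intermediate fraction 49/10 is closer to x than 5/1.

49/10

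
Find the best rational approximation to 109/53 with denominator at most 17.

35/17

Expand x = 109/53 as a continued fraction with the Euclidean algorithm:
  109 = 2*53 + 3, so a_0 = 2.
  53 = 17*3 + 2, so a_1 = 17.
  3 = 1*2 + 1, so a_2 = 1.
  2 = 2*1 + 0, so a_3 = 2.
so x = [2; 17, 1, 2].
Convergents (p_i = a_i*p_{i-1} + p_{i-2}, q_i = a_i*q_{i-1} + q_{i-2} with p_{-2}=0, p_{-1}=1, q_{-2}=1, q_{-1}=0), until the denominator exceeds 17:
  i=0: a_0=2, p_0 = 2*1 + 0 = 2, q_0 = 2*0 + 1 = 1.
  i=1: a_1=17, p_1 = 17*2 + 1 = 35, q_1 = 17*1 + 0 = 17.
  i=2: a_2=1, p_2 = 1*35 + 2 = 37, q_2 = 1*17 + 1 = 18.
q_2 = 18 > 17, so the last convergent with denominator <= 17 is p_1/q_1 = 35/17.
The closest fraction with denominator <= 17 is either p_1/q_1 or the intermediate fraction (k*p_1 + p_0)/(k*q_1 + q_0) with the largest k >= 1 whose denominator stays <= 17; these approach x as k grows, and every other convergent or intermediate fraction in range is farther away.
Largest k: floor((17 - q_0)/q_1) = floor((17 - 1)/17) = 0.
Since k = 0, no intermediate fraction beyond p_1/q_1 has denominator <= 17, so the convergent 35/17 is the closest (its error is |109*17 - 35*53|/(53*17) = 2/901).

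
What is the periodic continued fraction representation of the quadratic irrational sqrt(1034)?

Write x_i = (sqrt(1034) + m_i)/d_i with (m_0, d_0) = (0, 1). a_0 = floor(sqrt(1034)) = 32, since 32^2 = 1024 <= 1034 < 1089 = 33^2.
Iterate m_{i+1} = d_i*a_i - m_i, d_{i+1} = (1034 - m_{i+1}^2)/d_i, a_{i+1} = floor((a_0 + m_{i+1})/d_{i+1}):
  m_1 = 1*32 - 0 = 32, d_1 = (1034 - 32^2)/1 = 10/1 = 10, a_1 = floor((32 + 32)/10) = 6.
  m_2 = 10*6 - 32 = 28, d_2 = (1034 - 28^2)/10 = 250/10 = 25, a_2 = floor((32 + 28)/25) = 2.
  m_3 = 25*2 - 28 = 22, d_3 = (1034 - 22^2)/25 = 550/25 = 22, a_3 = floor((32 + 22)/22) = 2.
  m_4 = 22*2 - 22 = 22, d_4 = (1034 - 22^2)/22 = 550/22 = 25, a_4 = floor((32 + 22)/25) = 2.
  m_5 = 25*2 - 22 = 28, d_5 = (1034 - 28^2)/25 = 250/25 = 10, a_5 = floor((32 + 28)/10) = 6.
  m_6 = 10*6 - 28 = 32, d_6 = (1034 - 32^2)/10 = 10/10 = 1, a_6 = floor((32 + 32)/1) = 64.
  m_7 = 1*64 - 32 = 32, d_7 = (1034 - 32^2)/1 = 10/1 = 10: (m_7, d_7) = (m_1, d_1) = (32, 10), so from here the quotients repeat a_1, ..., a_6; the period length is 6.
Hence the expansion of sqrt(1034) is a_0 = 32 followed by the repeating block 6, 2, 2, 2, 6, 64 (period 6).

[32; (6, 2, 2, 2, 6, 64)]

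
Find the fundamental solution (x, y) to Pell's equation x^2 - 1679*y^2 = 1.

First expand sqrt(1679) as a continued fraction. With x_i = (sqrt(1679) + m_i)/d_i and (m_0, d_0) = (0, 1): a_0 = floor(sqrt(1679)) = 40, since 40^2 = 1600 <= 1679 < 1681 = 41^2.
Iterate m_{i+1} = d_i*a_i - m_i, d_{i+1} = (1679 - m_{i+1}^2)/d_i, a_{i+1} = floor((a_0 + m_{i+1})/d_{i+1}):
  m_1 = 1*40 - 0 = 40, d_1 = (1679 - 40^2)/1 = 79/1 = 79, a_1 = floor((40 + 40)/79) = 1.
  m_2 = 79*1 - 40 = 39, d_2 = (1679 - 39^2)/79 = 158/79 = 2, a_2 = floor((40 + 39)/2) = 39.
  m_3 = 2*39 - 39 = 39, d_3 = (1679 - 39^2)/2 = 158/2 = 79, a_3 = floor((40 + 39)/79) = 1.
  m_4 = 79*1 - 39 = 40, d_4 = (1679 - 40^2)/79 = 79/79 = 1, a_4 = floor((40 + 40)/1) = 80.
  m_5 = 1*80 - 40 = 40, d_5 = (1679 - 40^2)/1 = 79/1 = 79: (m_5, d_5) = (m_1, d_1) = (40, 79), so from here the quotients repeat a_1, ..., a_4; the period length is 4.
So sqrt(1679) = [40; (1, 39, 1, 80)] with period length k = 4.
k is even, so the fundamental solution of x^2 - 1679y^2 = 1 is (p_{k-1}, q_{k-1}) = (p_3, q_3); compute convergents through index 3.
Convergents (p_i = a_i*p_{i-1} + p_{i-2}, q_i = a_i*q_{i-1} + q_{i-2} with p_{-2}=0, p_{-1}=1, q_{-2}=1, q_{-1}=0):
  i=0: a_0=40, p_0 = 40*1 + 0 = 40, q_0 = 40*0 + 1 = 1.
  i=1: a_1=1, p_1 = 1*40 + 1 = 41, q_1 = 1*1 + 0 = 1.
  i=2: a_2=39, p_2 = 39*41 + 40 = 1639, q_2 = 39*1 + 1 = 40.
  i=3: a_3=1, p_3 = 1*1639 + 41 = 1680, q_3 = 1*40 + 1 = 41.
Check: 1680^2 - 1679*41^2 = 2822400 - 2822399 = 1, so (x, y) = (1680, 41) solves the equation, and by the theorem it is the least positive solution.

(x, y) = (1680, 41)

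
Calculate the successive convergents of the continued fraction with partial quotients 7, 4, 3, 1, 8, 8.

7/1, 29/4, 94/13, 123/17, 1078/149, 8747/1209

Using the convergent recurrence p_i = a_i*p_{i-1} + p_{i-2}, q_i = a_i*q_{i-1} + q_{i-2} with p_{-2}=0, p_{-1}=1, q_{-2}=1, q_{-1}=0:
  i=0: a_0=7, p_0 = 7*1 + 0 = 7, q_0 = 7*0 + 1 = 1.
  i=1: a_1=4, p_1 = 4*7 + 1 = 29, q_1 = 4*1 + 0 = 4.
  i=2: a_2=3, p_2 = 3*29 + 7 = 94, q_2 = 3*4 + 1 = 13.
  i=3: a_3=1, p_3 = 1*94 + 29 = 123, q_3 = 1*13 + 4 = 17.
  i=4: a_4=8, p_4 = 8*123 + 94 = 1078, q_4 = 8*17 + 13 = 149.
  i=5: a_5=8, p_5 = 8*1078 + 123 = 8747, q_5 = 8*149 + 17 = 1209.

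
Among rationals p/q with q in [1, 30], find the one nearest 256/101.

71/28

Expand x = 256/101 as a continued fraction with the Euclidean algorithm:
  256 = 2*101 + 54, so a_0 = 2.
  101 = 1*54 + 47, so a_1 = 1.
  54 = 1*47 + 7, so a_2 = 1.
  47 = 6*7 + 5, so a_3 = 6.
  7 = 1*5 + 2, so a_4 = 1.
  5 = 2*2 + 1, so a_5 = 2.
  2 = 2*1 + 0, so a_6 = 2.
so x = [2; 1, 1, 6, 1, 2, 2].
Convergents (p_i = a_i*p_{i-1} + p_{i-2}, q_i = a_i*q_{i-1} + q_{i-2} with p_{-2}=0, p_{-1}=1, q_{-2}=1, q_{-1}=0), until the denominator exceeds 30:
  i=0: a_0=2, p_0 = 2*1 + 0 = 2, q_0 = 2*0 + 1 = 1.
  i=1: a_1=1, p_1 = 1*2 + 1 = 3, q_1 = 1*1 + 0 = 1.
  i=2: a_2=1, p_2 = 1*3 + 2 = 5, q_2 = 1*1 + 1 = 2.
  i=3: a_3=6, p_3 = 6*5 + 3 = 33, q_3 = 6*2 + 1 = 13.
  i=4: a_4=1, p_4 = 1*33 + 5 = 38, q_4 = 1*13 + 2 = 15.
  i=5: a_5=2, p_5 = 2*38 + 33 = 109, q_5 = 2*15 + 13 = 43.
q_5 = 43 > 30, so the last convergent with denominator <= 30 is p_4/q_4 = 38/15.
The closest fraction with denominator <= 30 is either p_4/q_4 or the intermediate fraction (k*p_4 + p_3)/(k*q_4 + q_3) with the largest k >= 1 whose denominator stays <= 30; these approach x as k grows, and every other convergent or intermediate fraction in range is farther away.
Largest k: floor((30 - q_3)/q_4) = floor((30 - 13)/15) = 1.
That gives (1*38 + 33)/(1*15 + 13) = 71/28.
Compare the errors: |x - 38/15| = |256*15 - 38*101|/(101*15) = 2/1515, and |x - 71/28| = |256*28 - 71*101|/(101*28) = 3/2828.
Cross-multiplying, 3*1515 = 4545 < 5656 = 2*2828, so 3/2828 is smaller: the intermediate fraction 71/28 is closer to x than 38/15.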